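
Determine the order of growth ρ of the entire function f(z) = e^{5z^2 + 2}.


|e^{5z^2 + 2}| = e^{Re(5·z^2) + 2} ≤ e^{5|z|^2 + 2} = e^{5r^2 + 2} on |z| = r, so ρ ≤ 2. Choosing z on |z|=r so that 5·z^2 is real positive (always possible by picking arg z appropriately) gives |f(z)| = e^{5r^2 + 2}, matching the bound. The additive constant 2 does not affect log log M(r) ~ 2·log r. Hence ρ = 2.
Therefore ρ = 2.

Order ρ = 2.


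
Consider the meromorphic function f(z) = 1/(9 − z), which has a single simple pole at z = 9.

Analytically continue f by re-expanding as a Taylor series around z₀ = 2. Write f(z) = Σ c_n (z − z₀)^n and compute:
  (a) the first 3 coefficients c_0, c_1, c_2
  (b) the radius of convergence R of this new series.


Let w = z − z₀, so z = z₀ + w.
Then 9 − z = 9 − (z₀ + w) = (9 − z₀) − w = 7 − w.
f(z) = 1/(7 − w) = (1/(7)) · 1/(1 − w/(7)) = Σ_{n≥0} w^n / (7)^(n+1).
So c_n = 1/(7)^(n+1):
  c_0 = 1/(7)^1 = 1/7.
  c_1 = 1/(7)^2 = 1/49.
  c_2 = 1/(7)^3 = 1/343.
The series is valid for |w/d| < 1, i.e. |z − z₀| < |d|.
Radius of convergence: R = |9 − z₀| = |7| = 7 (distance from z₀ to the singularity z = 9).

c_0 = 1/7, c_1 = 1/49, c_2 = 1/343; R = 7.


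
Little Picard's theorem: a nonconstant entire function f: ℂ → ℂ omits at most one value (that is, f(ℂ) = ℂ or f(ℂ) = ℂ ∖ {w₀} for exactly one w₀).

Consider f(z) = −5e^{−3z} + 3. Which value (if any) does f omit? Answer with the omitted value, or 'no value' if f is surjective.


Little Picard bounds the complement of f(ℂ) to at most one point.
e^{−3z} is never zero on ℂ, so -5·e^{−3z} takes every value in ℂ ∖ {0}. Adding 3 shifts the range to ℂ ∖ {3}. Thus f omits exactly the value 3.

Omitted value: 3.


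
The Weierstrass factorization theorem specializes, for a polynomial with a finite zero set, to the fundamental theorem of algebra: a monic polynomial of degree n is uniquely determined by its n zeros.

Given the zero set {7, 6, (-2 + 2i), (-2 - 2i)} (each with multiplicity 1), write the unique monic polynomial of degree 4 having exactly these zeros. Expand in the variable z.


The polynomial is p(z) = ∏_{α ∈ S} (z − α), where S = {7, 6, (-2 + 2i), (-2 - 2i)}.
Expanding the product yields: p(z) = z^4 -9·z^3 -2·z^2 + 64·z + 336.
Note conjugate pairs combine to real quadratics: (z − (-2+2i))(z − (-2−2i)) = z² + 4z + 8.
The resulting polynomial has degree 4 and real coefficients as required.

p(z) = z^4 -9·z^3 -2·z^2 + 64·z + 336.


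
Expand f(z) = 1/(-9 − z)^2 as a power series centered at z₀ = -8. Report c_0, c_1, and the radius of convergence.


Let w = z − z₀, so z = z₀ + w.
Then -9 − z = -9 − (z₀ + w) = (-9 − z₀) − w = -1 − w.
f(z) = 1/(-1 − w)^2 = (1/(-1)^2) · (1 − w/(-1))^{−2}.
By the binomial series (1−u)^{−2} = Σ_{n≥0} C(n+1, 1) u^n for |u|<1, with u = w/(-1):
  c_n = C(n+1, 1) / (-1)^(n+2).
  c_0 = 1/(-1)^2 = 1.
  c_1 = 2/(-1)^3 = -2.
The series is valid for |w/d| < 1, i.e. |z − z₀| < |d|.
Radius of convergence: R = |-9 − z₀| = |-1| = 1 (distance from z₀ to the singularity z = -9).

c_0 = 1, c_1 = -2; R = 1.


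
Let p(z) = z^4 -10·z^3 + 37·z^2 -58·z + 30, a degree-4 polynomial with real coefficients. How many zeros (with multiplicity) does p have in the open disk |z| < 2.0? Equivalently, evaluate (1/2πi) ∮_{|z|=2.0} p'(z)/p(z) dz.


The zeros of p are: (3 + 1i), (3 - 1i), 1, 3.
Their magnitudes are: 3.162, 3.162, 1, 3.
Zeros with |z| < R = 2.0: 1.
Count = 1.
By the argument principle, (1/2πi) ∮_{|z|=R} p'(z)/p(z) dz equals exactly this count.

Number of zeros inside |z| < 2.0: 1.


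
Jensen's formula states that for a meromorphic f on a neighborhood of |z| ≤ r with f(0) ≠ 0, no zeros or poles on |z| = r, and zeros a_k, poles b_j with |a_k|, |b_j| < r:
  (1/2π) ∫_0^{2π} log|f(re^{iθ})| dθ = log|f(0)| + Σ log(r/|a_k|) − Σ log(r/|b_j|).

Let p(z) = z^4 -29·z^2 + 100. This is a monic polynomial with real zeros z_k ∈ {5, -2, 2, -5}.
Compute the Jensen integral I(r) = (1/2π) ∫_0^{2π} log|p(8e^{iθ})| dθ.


Zeros: -5, -2, 2, 5; r = 8.
Inside |z| < r: -5, -2, 2, 5. Outside (|z| ≥ r): ∅.
p(0) = 100, so log|p(0)| = log(100) = 4.6052.
Apply Jensen: I(r) = log|p(0)| + Σ_k log(r/|z_k|), summed over zeros inside |z| < r.
  log(r/|z_k|) for z_k = 5: log(8/5) = 0.4700
  log(r/|z_k|) for z_k = -2: log(8/2) = 1.3863
  log(r/|z_k|) for z_k = 2: log(8/2) = 1.3863
  log(r/|z_k|) for z_k = -5: log(8/5) = 0.4700
Sum over inside zeros: 3.7126.
I(r) = log|p(0)| + (inside sum) = 4.6052 + 3.7126 = 8.3178.
Closed form (all zeros inside, monic): I(r) = n·log(r) = 4·log(8) = 8.3178. ✓

I(r) ≈ 8.3178.


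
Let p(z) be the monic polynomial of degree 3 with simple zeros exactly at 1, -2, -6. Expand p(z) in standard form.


The polynomial is p(z) = ∏_{α ∈ S} (z − α), where S = {1, -2, -6}.
Expanding the product yields: p(z) = z^3 + 7·z^2 + 4·z -12.
The resulting polynomial has degree 3 and real coefficients as required.

p(z) = z^3 + 7·z^2 + 4·z -12.


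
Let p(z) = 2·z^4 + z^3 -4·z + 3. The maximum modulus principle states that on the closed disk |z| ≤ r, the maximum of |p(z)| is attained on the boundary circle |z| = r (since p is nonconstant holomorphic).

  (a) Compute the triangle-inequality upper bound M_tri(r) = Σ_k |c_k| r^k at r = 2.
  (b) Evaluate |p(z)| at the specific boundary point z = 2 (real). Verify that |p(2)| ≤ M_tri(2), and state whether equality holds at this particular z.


Coefficients: c_0 = 3, c_1 = -4, c_2 = 0, c_3 = 1, c_4 = 2. Radius r = 2.
Part (a). Triangle bound: M_tri(r) = Σ_k |c_k| r^k
  = |3|·2^0 + |-4|·2^1 + |0|·2^2 + |1|·2^3 + |2|·2^4
  = 3 + 8 + 0 + 8 + 32 = 51.
This bounds M(r) := max_{|z|=r} |p(z)| from above; equality holds iff all terms c_k z^k can be made to align in phase at a single z on |z|=r.
Part (b). At z = 2 (real, on the circle |z| = r):
  p(2) = (3)·2^0 + (-4)·2^1 + (0)·2^2 + (1)·2^3 + (2)·2^4 = 35.
  |p(2)| = 35.
Check: |p(2)| = 35 ≤ 51 = M_tri(2). ✓ Equality does not hold at z = 2 (the coefficients have mixed signs, so the terms do not all align in phase there).

M_tri(2) = 51; |p(2)| = 35; equality at z=2: no.


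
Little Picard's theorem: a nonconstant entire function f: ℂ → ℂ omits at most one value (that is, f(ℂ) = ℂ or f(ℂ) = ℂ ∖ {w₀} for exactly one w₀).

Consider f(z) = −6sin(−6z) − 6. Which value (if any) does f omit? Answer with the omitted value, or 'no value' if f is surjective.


Little Picard bounds the complement of f(ℂ) to at most one point.
sin is entire and surjective onto ℂ: for every w ∈ ℂ, sin(ζ) = w has a solution ζ ∈ ℂ (e.g., via the complex inverse arcsin). With ζ = −6z this gives z = ζ/(-6). Then -6·sin(−6z) takes every value in -6·ℂ = ℂ, and adding -6 is a bijection of ℂ. So f is surjective and omits no value. (Note: only on the real line is sin bounded by [−1, 1].)

Omitted value: no value.


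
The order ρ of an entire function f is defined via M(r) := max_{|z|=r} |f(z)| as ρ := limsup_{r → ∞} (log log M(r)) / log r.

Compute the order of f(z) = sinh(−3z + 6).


sinh(w) is a linear combination of e^{iw} and e^{−iw} (or e^w, e^{−w} in the hyperbolic case), so |sinh(w)| ≤ e^{|w|}. With w = −3z + 6, |w| ≤ 3|z| + 6 = 3r + 6 on |z| = r, giving M(r) ≤ e^{3r + 6}, so ρ ≤ 1. On a suitable ray (z = it for sin/cos; z = t for sinh/cosh, t real → ∞), |sinh(−3z + 6)| grows like e^{3|t|}/2, so ρ ≥ 1. Hence ρ = 1.
Therefore ρ = 1.

Order ρ = 1.


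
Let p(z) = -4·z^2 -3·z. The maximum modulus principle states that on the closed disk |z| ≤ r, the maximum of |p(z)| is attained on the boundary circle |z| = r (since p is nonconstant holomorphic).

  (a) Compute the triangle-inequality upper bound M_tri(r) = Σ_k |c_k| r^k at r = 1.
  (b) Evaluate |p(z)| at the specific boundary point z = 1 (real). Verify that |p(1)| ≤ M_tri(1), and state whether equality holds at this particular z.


Coefficients: c_0 = 0, c_1 = -3, c_2 = -4. Radius r = 1.
Part (a). Triangle bound: M_tri(r) = Σ_k |c_k| r^k
  = |0|·1^0 + |-3|·1^1 + |-4|·1^2
  = 0 + 3 + 4 = 7.
This bounds M(r) := max_{|z|=r} |p(z)| from above; equality holds iff all terms c_k z^k can be made to align in phase at a single z on |z|=r.
Part (b). At z = 1 (real, on the circle |z| = r):
  p(1) = (0)·1^0 + (-3)·1^1 + (-4)·1^2 = -7.
  |p(1)| = 7.
Since all nonzero coefficients share the same sign, |p(1)| = 7 = M_tri(1); the triangle bound is attained at z = 1, so in fact M(r) = 7.

M_tri(1) = 7; |p(1)| = 7; equality at z=1: yes.


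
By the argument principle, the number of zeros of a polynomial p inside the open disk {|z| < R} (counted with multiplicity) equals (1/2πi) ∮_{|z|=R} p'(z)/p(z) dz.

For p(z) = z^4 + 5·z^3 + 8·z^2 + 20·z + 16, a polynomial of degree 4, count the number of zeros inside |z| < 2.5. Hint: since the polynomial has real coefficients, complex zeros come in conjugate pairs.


The zeros of p are: -1, -4, (0 + 2i), (0 - 2i).
Their magnitudes are: 1, 4, 2, 2.
Zeros with |z| < R = 2.5: -1, (0 + 2i), (0 - 2i).
Count = 3.
By the argument principle, (1/2πi) ∮_{|z|=R} p'(z)/p(z) dz equals exactly this count.

Number of zeros inside |z| < 2.5: 3.


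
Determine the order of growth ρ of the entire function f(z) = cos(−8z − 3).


cos(w) is a linear combination of e^{iw} and e^{−iw} (or e^w, e^{−w} in the hyperbolic case), so |cos(w)| ≤ e^{|w|}. With w = −8z − 3, |w| ≤ 8|z| + 3 = 8r + 3 on |z| = r, giving M(r) ≤ e^{8r + 3}, so ρ ≤ 1. On a suitable ray (z = it for sin/cos; z = t for sinh/cosh, t real → ∞), |cos(−8z − 3)| grows like e^{8|t|}/2, so ρ ≥ 1. Hence ρ = 1.
Therefore ρ = 1.

Order ρ = 1.


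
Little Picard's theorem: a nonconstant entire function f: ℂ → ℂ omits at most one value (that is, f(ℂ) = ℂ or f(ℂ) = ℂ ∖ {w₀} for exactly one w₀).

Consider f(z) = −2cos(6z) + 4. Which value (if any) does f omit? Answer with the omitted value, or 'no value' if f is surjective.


Little Picard bounds the complement of f(ℂ) to at most one point.
cos is entire and surjective onto ℂ: for every w ∈ ℂ, cos(ζ) = w has a solution ζ ∈ ℂ (e.g., via the complex inverse arccos). With ζ = 6z this gives z = ζ/(6). Then -2·cos(6z) takes every value in -2·ℂ = ℂ, and adding 4 is a bijection of ℂ. So f is surjective and omits no value. (Note: only on the real line is cos bounded by [−1, 1].)

Omitted value: no value.


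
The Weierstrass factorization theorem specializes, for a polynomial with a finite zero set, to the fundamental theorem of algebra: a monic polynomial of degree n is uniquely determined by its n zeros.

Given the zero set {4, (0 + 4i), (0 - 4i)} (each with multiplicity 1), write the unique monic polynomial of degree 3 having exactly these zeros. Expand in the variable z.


The polynomial is p(z) = ∏_{α ∈ S} (z − α), where S = {4, (0 + 4i), (0 - 4i)}.
Expanding the product yields: p(z) = z^3 -4·z^2 + 16·z -64.
Note conjugate pairs combine to real quadratics: (z − (0+4i))(z − (0−4i)) = z² + 16.
The resulting polynomial has degree 3 and real coefficients as required.

p(z) = z^3 -4·z^2 + 16·z -64.


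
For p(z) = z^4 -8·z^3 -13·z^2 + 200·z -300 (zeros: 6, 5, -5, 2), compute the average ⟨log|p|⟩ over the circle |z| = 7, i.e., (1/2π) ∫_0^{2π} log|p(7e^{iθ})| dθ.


Zeros: -5, 2, 5, 6; r = 7.
Inside |z| < r: -5, 2, 5, 6. Outside (|z| ≥ r): ∅.
p(0) = -300, so log|p(0)| = log(300) = 5.7038.
Apply Jensen: I(r) = log|p(0)| + Σ_k log(r/|z_k|), summed over zeros inside |z| < r.
  log(r/|z_k|) for z_k = 6: log(7/6) = 0.1542
  log(r/|z_k|) for z_k = 5: log(7/5) = 0.3365
  log(r/|z_k|) for z_k = -5: log(7/5) = 0.3365
  log(r/|z_k|) for z_k = 2: log(7/2) = 1.2528
Sum over inside zeros: 2.0799.
I(r) = log|p(0)| + (inside sum) = 5.7038 + 2.0799 = 7.7836.
Closed form (all zeros inside, monic): I(r) = n·log(r) = 4·log(7) = 7.7836. ✓

I(r) ≈ 7.7836.


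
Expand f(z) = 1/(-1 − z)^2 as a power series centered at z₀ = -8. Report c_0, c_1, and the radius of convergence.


Let w = z − z₀, so z = z₀ + w.
Then -1 − z = -1 − (z₀ + w) = (-1 − z₀) − w = 7 − w.
f(z) = 1/(7 − w)^2 = (1/(7)^2) · (1 − w/(7))^{−2}.
By the binomial series (1−u)^{−2} = Σ_{n≥0} C(n+1, 1) u^n for |u|<1, with u = w/(7):
  c_n = C(n+1, 1) / (7)^(n+2).
  c_0 = 1/(7)^2 = 1/49.
  c_1 = 2/(7)^3 = 2/343.
The series is valid for |w/d| < 1, i.e. |z − z₀| < |d|.
Radius of convergence: R = |-1 − z₀| = |7| = 7 (distance from z₀ to the singularity z = -1).

c_0 = 1/49, c_1 = 2/343; R = 7.


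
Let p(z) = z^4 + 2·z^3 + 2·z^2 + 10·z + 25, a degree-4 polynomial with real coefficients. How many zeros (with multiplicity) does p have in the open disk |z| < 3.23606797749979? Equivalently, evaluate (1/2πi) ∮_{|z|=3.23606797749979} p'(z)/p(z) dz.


The zeros of p are: (1 + 2i), (1 - 2i), (-2 + 1i), (-2 - 1i).
Their magnitudes are: 2.236, 2.236, 2.236, 2.236.
Zeros with |z| < R = 3.23606797749979: (1 + 2i), (1 - 2i), (-2 + 1i), (-2 - 1i).
Count = 4.
By the argument principle, (1/2πi) ∮_{|z|=R} p'(z)/p(z) dz equals exactly this count.

Number of zeros inside |z| < 3.23606797749979: 4.


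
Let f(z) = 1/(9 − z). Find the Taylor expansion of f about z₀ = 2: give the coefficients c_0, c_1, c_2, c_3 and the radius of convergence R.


Let w = z − z₀, so z = z₀ + w.
Then 9 − z = 9 − (z₀ + w) = (9 − z₀) − w = 7 − w.
f(z) = 1/(7 − w) = (1/(7)) · 1/(1 − w/(7)) = Σ_{n≥0} w^n / (7)^(n+1).
So c_n = 1/(7)^(n+1):
  c_0 = 1/(7)^1 = 1/7.
  c_1 = 1/(7)^2 = 1/49.
  c_2 = 1/(7)^3 = 1/343.
  c_3 = 1/(7)^4 = 1/2401.
The series is valid for |w/d| < 1, i.e. |z − z₀| < |d|.
Radius of convergence: R = |9 − z₀| = |7| = 7 (distance from z₀ to the singularity z = 9).

c_0 = 1/7, c_1 = 1/49, c_2 = 1/343, c_3 = 1/2401; R = 7.


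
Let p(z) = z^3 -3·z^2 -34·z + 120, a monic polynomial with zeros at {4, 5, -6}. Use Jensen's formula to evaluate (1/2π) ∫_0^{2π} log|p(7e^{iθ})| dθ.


Zeros: -6, 4, 5; r = 7.
Inside |z| < r: -6, 4, 5. Outside (|z| ≥ r): ∅.
p(0) = 120, so log|p(0)| = log(120) = 4.7875.
Apply Jensen: I(r) = log|p(0)| + Σ_k log(r/|z_k|), summed over zeros inside |z| < r.
  log(r/|z_k|) for z_k = 4: log(7/4) = 0.5596
  log(r/|z_k|) for z_k = 5: log(7/5) = 0.3365
  log(r/|z_k|) for z_k = -6: log(7/6) = 0.1542
Sum over inside zeros: 1.0502.
I(r) = log|p(0)| + (inside sum) = 4.7875 + 1.0502 = 5.8377.
Closed form (all zeros inside, monic): I(r) = n·log(r) = 3·log(7) = 5.8377. ✓

I(r) ≈ 5.8377.


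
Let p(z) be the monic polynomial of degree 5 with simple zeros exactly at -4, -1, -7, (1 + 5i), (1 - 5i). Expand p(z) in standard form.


The polynomial is p(z) = ∏_{α ∈ S} (z − α), where S = {-4, -1, -7, (1 + 5i), (1 - 5i)}.
Expanding the product yields: p(z) = z^5 + 10·z^4 + 41·z^3 + 262·z^2 + 958·z + 728.
Note conjugate pairs combine to real quadratics: (z − (1+5i))(z − (1−5i)) = z² − 2z + 26.
The resulting polynomial has degree 5 and real coefficients as required.

p(z) = z^5 + 10·z^4 + 41·z^3 + 262·z^2 + 958·z + 728.


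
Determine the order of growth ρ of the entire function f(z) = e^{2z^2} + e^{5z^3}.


Each summand is entire of order 2 and 3 respectively (as in the single-exponential case). The order of a sum is at most the max of the orders, so ρ ≤ 3. For the lower bound: on |z|=r choose arg z so that 5z^3 is real positive; then |e^{5z^3}| = e^{5r^3} while |e^{2z^2}| ≤ e^{2r^2} = o(e^{5r^3}). So |f| ≥ e^{5r^3}(1 − o(1)) and ρ ≥ 3. Hence ρ = max(2, 3) = 3.
Therefore ρ = 3.

Order ρ = 3.


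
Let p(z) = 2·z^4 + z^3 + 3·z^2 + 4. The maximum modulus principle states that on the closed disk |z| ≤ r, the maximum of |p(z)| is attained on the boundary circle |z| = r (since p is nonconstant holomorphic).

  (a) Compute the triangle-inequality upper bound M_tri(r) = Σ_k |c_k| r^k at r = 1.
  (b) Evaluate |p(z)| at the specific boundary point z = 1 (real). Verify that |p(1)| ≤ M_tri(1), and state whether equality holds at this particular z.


Coefficients: c_0 = 4, c_1 = 0, c_2 = 3, c_3 = 1, c_4 = 2. Radius r = 1.
Part (a). Triangle bound: M_tri(r) = Σ_k |c_k| r^k
  = |4|·1^0 + |0|·1^1 + |3|·1^2 + |1|·1^3 + |2|·1^4
  = 4 + 0 + 3 + 1 + 2 = 10.
This bounds M(r) := max_{|z|=r} |p(z)| from above; equality holds iff all terms c_k z^k can be made to align in phase at a single z on |z|=r.
Part (b). At z = 1 (real, on the circle |z| = r):
  p(1) = (4)·1^0 + (0)·1^1 + (3)·1^2 + (1)·1^3 + (2)·1^4 = 10.
  |p(1)| = 10.
Since all nonzero coefficients share the same sign, |p(1)| = 10 = M_tri(1); the triangle bound is attained at z = 1, so in fact M(r) = 10.

M_tri(1) = 10; |p(1)| = 10; equality at z=1: yes.


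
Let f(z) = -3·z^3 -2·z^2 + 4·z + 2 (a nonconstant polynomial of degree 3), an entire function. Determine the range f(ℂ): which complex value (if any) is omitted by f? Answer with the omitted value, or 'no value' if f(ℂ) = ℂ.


Little Picard bounds the complement of f(ℂ) to at most one point.
For every w ∈ ℂ, the equation p(z) − w = 0 is a nonconstant polynomial in z and hence has at least one root by the fundamental theorem of algebra. So p is surjective onto ℂ, omitting no value.

Omitted value: no value.


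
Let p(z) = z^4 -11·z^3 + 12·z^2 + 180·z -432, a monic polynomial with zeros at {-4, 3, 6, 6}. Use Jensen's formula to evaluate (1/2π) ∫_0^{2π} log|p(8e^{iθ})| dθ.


Zeros: -4, 3, 6, 6; r = 8.
Inside |z| < r: -4, 3, 6, 6. Outside (|z| ≥ r): ∅.
p(0) = -432, so log|p(0)| = log(432) = 6.0684.
Apply Jensen: I(r) = log|p(0)| + Σ_k log(r/|z_k|), summed over zeros inside |z| < r.
  log(r/|z_k|) for z_k = -4: log(8/4) = 0.6931
  log(r/|z_k|) for z_k = 3: log(8/3) = 0.9808
  log(r/|z_k|) for z_k = 6: log(8/6) = 0.2877
  log(r/|z_k|) for z_k = 6: log(8/6) = 0.2877
Sum over inside zeros: 2.2493.
I(r) = log|p(0)| + (inside sum) = 6.0684 + 2.2493 = 8.3178.
Closed form (all zeros inside, monic): I(r) = n·log(r) = 4·log(8) = 8.3178. ✓

I(r) ≈ 8.3178.


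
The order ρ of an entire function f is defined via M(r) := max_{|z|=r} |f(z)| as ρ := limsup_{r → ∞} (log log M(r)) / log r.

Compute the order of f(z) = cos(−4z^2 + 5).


Write cos(w) = (e^{iw} ± e^{−iw})/(2 or 2i), so |cos(w)| ≤ e^{|w|}. With w = −4z^2 + 5, |w| ≤ 4r^2 + 5 on |z|=r, giving M(r) ≤ e^{4r^2 + 5} and ρ ≤ 2. For the lower bound, choose z on |z|=r with -4z^2 purely imaginary of modulus 4r^2; then |cos(−4z^2 + 5)| grows like e^{4r^2}/2, so ρ ≥ 2. Hence ρ = 2.
Therefore ρ = 2.

Order ρ = 2.


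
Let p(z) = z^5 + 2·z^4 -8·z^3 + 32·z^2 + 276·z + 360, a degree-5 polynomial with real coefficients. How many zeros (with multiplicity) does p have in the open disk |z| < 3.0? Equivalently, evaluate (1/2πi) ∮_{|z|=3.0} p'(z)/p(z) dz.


The zeros of p are: (3 + 3i), (3 - 3i), -2, (-3 + 1i), (-3 - 1i).
Their magnitudes are: 4.243, 4.243, 2, 3.162, 3.162.
Zeros with |z| < R = 3.0: -2.
Count = 1.
By the argument principle, (1/2πi) ∮_{|z|=R} p'(z)/p(z) dz equals exactly this count.

Number of zeros inside |z| < 3.0: 1.


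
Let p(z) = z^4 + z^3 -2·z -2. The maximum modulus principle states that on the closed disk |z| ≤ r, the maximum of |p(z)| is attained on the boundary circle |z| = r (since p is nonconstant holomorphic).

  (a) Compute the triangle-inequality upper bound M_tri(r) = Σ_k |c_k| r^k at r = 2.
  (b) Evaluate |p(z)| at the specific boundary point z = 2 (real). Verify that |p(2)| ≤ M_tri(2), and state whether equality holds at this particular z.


Coefficients: c_0 = -2, c_1 = -2, c_2 = 0, c_3 = 1, c_4 = 1. Radius r = 2.
Part (a). Triangle bound: M_tri(r) = Σ_k |c_k| r^k
  = |-2|·2^0 + |-2|·2^1 + |0|·2^2 + |1|·2^3 + |1|·2^4
  = 2 + 4 + 0 + 8 + 16 = 30.
This bounds M(r) := max_{|z|=r} |p(z)| from above; equality holds iff all terms c_k z^k can be made to align in phase at a single z on |z|=r.
Part (b). At z = 2 (real, on the circle |z| = r):
  p(2) = (-2)·2^0 + (-2)·2^1 + (0)·2^2 + (1)·2^3 + (1)·2^4 = 18.
  |p(2)| = 18.
Check: |p(2)| = 18 ≤ 30 = M_tri(2). ✓ Equality does not hold at z = 2 (the coefficients have mixed signs, so the terms do not all align in phase there).

M_tri(2) = 30; |p(2)| = 18; equality at z=2: no.


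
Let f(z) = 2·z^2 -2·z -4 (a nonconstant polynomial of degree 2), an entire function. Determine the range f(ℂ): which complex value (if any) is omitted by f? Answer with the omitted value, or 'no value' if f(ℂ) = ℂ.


Little Picard bounds the complement of f(ℂ) to at most one point.
For every w ∈ ℂ, the equation p(z) − w = 0 is a nonconstant polynomial in z and hence has at least one root by the fundamental theorem of algebra. So p is surjective onto ℂ, omitting no value.

Omitted value: no value.


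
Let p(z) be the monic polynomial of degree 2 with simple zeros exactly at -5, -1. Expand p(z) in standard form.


The polynomial is p(z) = ∏_{α ∈ S} (z − α), where S = {-5, -1}.
Expanding the product yields: p(z) = z^2 + 6·z + 5.
The resulting polynomial has degree 2 and real coefficients as required.

p(z) = z^2 + 6·z + 5.


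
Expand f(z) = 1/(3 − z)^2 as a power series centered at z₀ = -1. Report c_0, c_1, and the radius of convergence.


Let w = z − z₀, so z = z₀ + w.
Then 3 − z = 3 − (z₀ + w) = (3 − z₀) − w = 4 − w.
f(z) = 1/(4 − w)^2 = (1/(4)^2) · (1 − w/(4))^{−2}.
By the binomial series (1−u)^{−2} = Σ_{n≥0} C(n+1, 1) u^n for |u|<1, with u = w/(4):
  c_n = C(n+1, 1) / (4)^(n+2).
  c_0 = 1/(4)^2 = 1/16.
  c_1 = 2/(4)^3 = 1/32.
The series is valid for |w/d| < 1, i.e. |z − z₀| < |d|.
Radius of convergence: R = |3 − z₀| = |4| = 4 (distance from z₀ to the singularity z = 3).

c_0 = 1/16, c_1 = 1/32; R = 4.


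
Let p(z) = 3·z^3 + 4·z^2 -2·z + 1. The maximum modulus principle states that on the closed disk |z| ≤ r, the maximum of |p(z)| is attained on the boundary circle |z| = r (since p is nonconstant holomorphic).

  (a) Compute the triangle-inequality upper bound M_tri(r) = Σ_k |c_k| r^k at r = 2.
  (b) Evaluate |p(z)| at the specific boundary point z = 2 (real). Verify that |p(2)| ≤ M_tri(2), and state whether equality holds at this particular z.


Coefficients: c_0 = 1, c_1 = -2, c_2 = 4, c_3 = 3. Radius r = 2.
Part (a). Triangle bound: M_tri(r) = Σ_k |c_k| r^k
  = |1|·2^0 + |-2|·2^1 + |4|·2^2 + |3|·2^3
  = 1 + 4 + 16 + 24 = 45.
This bounds M(r) := max_{|z|=r} |p(z)| from above; equality holds iff all terms c_k z^k can be made to align in phase at a single z on |z|=r.
Part (b). At z = 2 (real, on the circle |z| = r):
  p(2) = (1)·2^0 + (-2)·2^1 + (4)·2^2 + (3)·2^3 = 37.
  |p(2)| = 37.
Check: |p(2)| = 37 ≤ 45 = M_tri(2). ✓ Equality does not hold at z = 2 (the coefficients have mixed signs, so the terms do not all align in phase there).

M_tri(2) = 45; |p(2)| = 37; equality at z=2: no.


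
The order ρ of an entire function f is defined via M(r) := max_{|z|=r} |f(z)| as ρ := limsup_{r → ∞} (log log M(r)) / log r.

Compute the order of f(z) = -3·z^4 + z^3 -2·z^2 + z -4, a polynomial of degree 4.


|f(z)| ≤ Σ|c_k|·r^k = O(r^4) as r → ∞. Polynomial growth is O(e^{r^ε}) for every ε > 0 (since r^4/e^{r^ε} → 0), so ρ ≤ ε for all ε > 0, i.e. ρ = 0. Every nonconstant polynomial has order 0.
Therefore ρ = 0.

Order ρ = 0.


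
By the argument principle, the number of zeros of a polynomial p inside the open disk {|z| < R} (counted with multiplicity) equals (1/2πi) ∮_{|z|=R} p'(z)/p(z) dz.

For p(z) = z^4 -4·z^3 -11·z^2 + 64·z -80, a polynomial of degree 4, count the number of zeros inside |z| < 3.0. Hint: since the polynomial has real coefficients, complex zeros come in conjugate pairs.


The zeros of p are: 4, -4, (2 + 1i), (2 - 1i).
Their magnitudes are: 4, 4, 2.236, 2.236.
Zeros with |z| < R = 3.0: (2 + 1i), (2 - 1i).
Count = 2.
By the argument principle, (1/2πi) ∮_{|z|=R} p'(z)/p(z) dz equals exactly this count.

Number of zeros inside |z| < 3.0: 2.


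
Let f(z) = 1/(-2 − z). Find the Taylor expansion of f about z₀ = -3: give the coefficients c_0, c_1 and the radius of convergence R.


Let w = z − z₀, so z = z₀ + w.
Then -2 − z = -2 − (z₀ + w) = (-2 − z₀) − w = 1 − w.
f(z) = 1/(1 − w) = (1/(1)) · 1/(1 − w/(1)) = Σ_{n≥0} w^n / (1)^(n+1).
So c_n = 1/(1)^(n+1):
  c_0 = 1/(1)^1 = 1.
  c_1 = 1/(1)^2 = 1.
The series is valid for |w/d| < 1, i.e. |z − z₀| < |d|.
Radius of convergence: R = |-2 − z₀| = |1| = 1 (distance from z₀ to the singularity z = -2).

c_0 = 1, c_1 = 1; R = 1.


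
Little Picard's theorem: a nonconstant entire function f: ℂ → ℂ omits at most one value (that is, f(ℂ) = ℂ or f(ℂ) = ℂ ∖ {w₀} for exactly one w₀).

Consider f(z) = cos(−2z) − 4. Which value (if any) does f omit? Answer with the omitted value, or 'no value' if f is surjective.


Little Picard bounds the complement of f(ℂ) to at most one point.
cos is entire and surjective onto ℂ: for every w ∈ ℂ, cos(ζ) = w has a solution ζ ∈ ℂ (e.g., via the complex inverse arccos). With ζ = −2z this gives z = ζ/(-2). Then 1·cos(−2z) takes every value in 1·ℂ = ℂ, and adding -4 is a bijection of ℂ. So f is surjective and omits no value. (Note: only on the real line is cos bounded by [−1, 1].)

Omitted value: no value.


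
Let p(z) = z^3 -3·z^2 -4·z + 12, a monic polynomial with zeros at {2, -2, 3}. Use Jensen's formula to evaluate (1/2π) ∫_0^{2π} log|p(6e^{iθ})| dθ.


Zeros: -2, 2, 3; r = 6.
Inside |z| < r: -2, 2, 3. Outside (|z| ≥ r): ∅.
p(0) = 12, so log|p(0)| = log(12) = 2.4849.
Apply Jensen: I(r) = log|p(0)| + Σ_k log(r/|z_k|), summed over zeros inside |z| < r.
  log(r/|z_k|) for z_k = 2: log(6/2) = 1.0986
  log(r/|z_k|) for z_k = -2: log(6/2) = 1.0986
  log(r/|z_k|) for z_k = 3: log(6/3) = 0.6931
Sum over inside zeros: 2.8904.
I(r) = log|p(0)| + (inside sum) = 2.4849 + 2.8904 = 5.3753.
Closed form (all zeros inside, monic): I(r) = n·log(r) = 3·log(6) = 5.3753. ✓

I(r) ≈ 5.3753.


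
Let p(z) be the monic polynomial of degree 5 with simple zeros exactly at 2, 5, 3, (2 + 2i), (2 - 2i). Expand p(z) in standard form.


The polynomial is p(z) = ∏_{α ∈ S} (z − α), where S = {2, 5, 3, (2 + 2i), (2 - 2i)}.
Expanding the product yields: p(z) = z^5 -14·z^4 + 79·z^3 -234·z^2 + 368·z -240.
Note conjugate pairs combine to real quadratics: (z − (2+2i))(z − (2−2i)) = z² − 4z + 8.
The resulting polynomial has degree 5 and real coefficients as required.

p(z) = z^5 -14·z^4 + 79·z^3 -234·z^2 + 368·z -240.


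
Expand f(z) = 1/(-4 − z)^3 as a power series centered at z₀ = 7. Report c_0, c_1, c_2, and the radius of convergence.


Let w = z − z₀, so z = z₀ + w.
Then -4 − z = -4 − (z₀ + w) = (-4 − z₀) − w = -11 − w.
f(z) = 1/(-11 − w)^3 = (1/(-11)^3) · (1 − w/(-11))^{−3}.
By the binomial series (1−u)^{−3} = Σ_{n≥0} C(n+2, 2) u^n for |u|<1, with u = w/(-11):
  c_n = C(n+2, 2) / (-11)^(n+3).
  c_0 = 1/(-11)^3 = -1/1331.
  c_1 = 3/(-11)^4 = 3/14641.
  c_2 = 6/(-11)^5 = -6/161051.
The series is valid for |w/d| < 1, i.e. |z − z₀| < |d|.
Radius of convergence: R = |-4 − z₀| = |-11| = 11 (distance from z₀ to the singularity z = -4).

c_0 = -1/1331, c_1 = 3/14641, c_2 = -6/161051; R = 11.


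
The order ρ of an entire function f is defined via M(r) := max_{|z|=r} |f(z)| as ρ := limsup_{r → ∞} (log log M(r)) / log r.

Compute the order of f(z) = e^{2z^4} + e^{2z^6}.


Each summand is entire of order 4 and 6 respectively (as in the single-exponential case). The order of a sum is at most the max of the orders, so ρ ≤ 6. For the lower bound: on |z|=r choose arg z so that 2z^6 is real positive; then |e^{2z^6}| = e^{2r^6} while |e^{2z^4}| ≤ e^{2r^4} = o(e^{2r^6}). So |f| ≥ e^{2r^6}(1 − o(1)) and ρ ≥ 6. Hence ρ = max(4, 6) = 6.
Therefore ρ = 6.

Order ρ = 6.


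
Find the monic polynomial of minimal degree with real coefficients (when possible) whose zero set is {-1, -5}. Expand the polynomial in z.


The polynomial is p(z) = ∏_{α ∈ S} (z − α), where S = {-1, -5}.
Expanding the product yields: p(z) = z^2 + 6·z + 5.
The resulting polynomial has degree 2 and real coefficients as required.

p(z) = z^2 + 6·z + 5.


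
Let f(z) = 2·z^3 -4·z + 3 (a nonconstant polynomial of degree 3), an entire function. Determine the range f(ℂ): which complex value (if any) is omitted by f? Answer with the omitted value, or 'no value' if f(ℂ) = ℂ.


Little Picard bounds the complement of f(ℂ) to at most one point.
For every w ∈ ℂ, the equation p(z) − w = 0 is a nonconstant polynomial in z and hence has at least one root by the fundamental theorem of algebra. So p is surjective onto ℂ, omitting no value.

Omitted value: no value.


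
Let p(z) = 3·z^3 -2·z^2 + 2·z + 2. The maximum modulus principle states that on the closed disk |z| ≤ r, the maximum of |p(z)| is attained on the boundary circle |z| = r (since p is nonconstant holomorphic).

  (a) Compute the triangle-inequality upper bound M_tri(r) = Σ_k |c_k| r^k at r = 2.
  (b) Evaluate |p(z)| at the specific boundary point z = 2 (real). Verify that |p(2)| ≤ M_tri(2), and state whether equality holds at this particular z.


Coefficients: c_0 = 2, c_1 = 2, c_2 = -2, c_3 = 3. Radius r = 2.
Part (a). Triangle bound: M_tri(r) = Σ_k |c_k| r^k
  = |2|·2^0 + |2|·2^1 + |-2|·2^2 + |3|·2^3
  = 2 + 4 + 8 + 24 = 38.
This bounds M(r) := max_{|z|=r} |p(z)| from above; equality holds iff all terms c_k z^k can be made to align in phase at a single z on |z|=r.
Part (b). At z = 2 (real, on the circle |z| = r):
  p(2) = (2)·2^0 + (2)·2^1 + (-2)·2^2 + (3)·2^3 = 22.
  |p(2)| = 22.
Check: |p(2)| = 22 ≤ 38 = M_tri(2). ✓ Equality does not hold at z = 2 (the coefficients have mixed signs, so the terms do not all align in phase there).

M_tri(2) = 38; |p(2)| = 22; equality at z=2: no.


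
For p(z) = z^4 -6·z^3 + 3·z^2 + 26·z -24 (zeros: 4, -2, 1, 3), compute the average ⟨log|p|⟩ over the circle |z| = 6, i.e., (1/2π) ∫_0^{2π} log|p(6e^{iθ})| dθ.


Zeros: -2, 1, 3, 4; r = 6.
Inside |z| < r: -2, 1, 3, 4. Outside (|z| ≥ r): ∅.
p(0) = -24, so log|p(0)| = log(24) = 3.1781.
Apply Jensen: I(r) = log|p(0)| + Σ_k log(r/|z_k|), summed over zeros inside |z| < r.
  log(r/|z_k|) for z_k = 4: log(6/4) = 0.4055
  log(r/|z_k|) for z_k = -2: log(6/2) = 1.0986
  log(r/|z_k|) for z_k = 1: log(6/1) = 1.7918
  log(r/|z_k|) for z_k = 3: log(6/3) = 0.6931
Sum over inside zeros: 3.9890.
I(r) = log|p(0)| + (inside sum) = 3.1781 + 3.9890 = 7.1670.
Closed form (all zeros inside, monic): I(r) = n·log(r) = 4·log(6) = 7.1670. ✓

I(r) ≈ 7.1670.


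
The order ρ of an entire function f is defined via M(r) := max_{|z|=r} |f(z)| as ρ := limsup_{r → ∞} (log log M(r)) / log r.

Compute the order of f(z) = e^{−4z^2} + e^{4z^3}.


Each summand is entire of order 2 and 3 respectively (as in the single-exponential case). The order of a sum is at most the max of the orders, so ρ ≤ 3. For the lower bound: on |z|=r choose arg z so that 4z^3 is real positive; then |e^{4z^3}| = e^{4r^3} while |e^{-4z^2}| ≤ e^{4r^2} = o(e^{4r^3}). So |f| ≥ e^{4r^3}(1 − o(1)) and ρ ≥ 3. Hence ρ = max(2, 3) = 3.
Therefore ρ = 3.

Order ρ = 3.


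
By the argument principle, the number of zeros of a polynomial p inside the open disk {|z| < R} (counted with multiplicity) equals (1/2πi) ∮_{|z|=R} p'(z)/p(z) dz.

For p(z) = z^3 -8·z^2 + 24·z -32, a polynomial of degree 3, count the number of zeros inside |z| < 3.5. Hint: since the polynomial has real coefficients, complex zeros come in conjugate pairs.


The zeros of p are: 4, (2 + 2i), (2 - 2i).
Their magnitudes are: 4, 2.828, 2.828.
Zeros with |z| < R = 3.5: (2 + 2i), (2 - 2i).
Count = 2.
By the argument principle, (1/2πi) ∮_{|z|=R} p'(z)/p(z) dz equals exactly this count.

Number of zeros inside |z| < 3.5: 2.


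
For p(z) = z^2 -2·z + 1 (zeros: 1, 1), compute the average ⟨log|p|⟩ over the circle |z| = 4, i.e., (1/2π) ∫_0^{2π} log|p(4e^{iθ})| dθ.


Zeros: 1, 1; r = 4.
Inside |z| < r: 1, 1. Outside (|z| ≥ r): ∅.
p(0) = 1, so log|p(0)| = log(1) = 0.0000.
Apply Jensen: I(r) = log|p(0)| + Σ_k log(r/|z_k|), summed over zeros inside |z| < r.
  log(r/|z_k|) for z_k = 1: log(4/1) = 1.3863
  log(r/|z_k|) for z_k = 1: log(4/1) = 1.3863
Sum over inside zeros: 2.7726.
I(r) = log|p(0)| + (inside sum) = 0.0000 + 2.7726 = 2.7726.
Closed form (all zeros inside, monic): I(r) = n·log(r) = 2·log(4) = 2.7726. ✓

I(r) ≈ 2.7726.


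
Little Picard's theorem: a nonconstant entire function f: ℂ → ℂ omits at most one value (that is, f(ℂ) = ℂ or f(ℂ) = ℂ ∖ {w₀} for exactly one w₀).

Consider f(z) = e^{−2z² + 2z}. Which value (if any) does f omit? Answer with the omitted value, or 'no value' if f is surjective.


Little Picard bounds the complement of f(ℂ) to at most one point.
The exponent g(z) = −2z² + 2z is a nonconstant polynomial, hence surjective onto ℂ. So e^{g(z)} takes every value in {e^w : w ∈ ℂ} = ℂ ∖ {0}. Adding 0 shifts the range to ℂ ∖ {0}. f omits exactly 0.

Omitted value: 0.


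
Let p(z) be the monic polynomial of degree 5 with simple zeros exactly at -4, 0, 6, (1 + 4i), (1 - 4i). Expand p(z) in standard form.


The polynomial is p(z) = ∏_{α ∈ S} (z − α), where S = {-4, 0, 6, (1 + 4i), (1 - 4i)}.
Expanding the product yields: p(z) = z^5 -4·z^4 -3·z^3 + 14·z^2 -408·z.
Note conjugate pairs combine to real quadratics: (z − (1+4i))(z − (1−4i)) = z² − 2z + 17.
The resulting polynomial has degree 5 and real coefficients as required.

p(z) = z^5 -4·z^4 -3·z^3 + 14·z^2 -408·z.


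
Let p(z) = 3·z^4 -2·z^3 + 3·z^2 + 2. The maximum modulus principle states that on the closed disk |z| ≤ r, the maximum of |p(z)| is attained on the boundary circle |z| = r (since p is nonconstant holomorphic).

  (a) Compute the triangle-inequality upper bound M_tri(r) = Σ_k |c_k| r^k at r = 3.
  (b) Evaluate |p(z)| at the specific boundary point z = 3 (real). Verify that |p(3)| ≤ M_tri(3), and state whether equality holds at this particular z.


Coefficients: c_0 = 2, c_1 = 0, c_2 = 3, c_3 = -2, c_4 = 3. Radius r = 3.
Part (a). Triangle bound: M_tri(r) = Σ_k |c_k| r^k
  = |2|·3^0 + |0|·3^1 + |3|·3^2 + |-2|·3^3 + |3|·3^4
  = 2 + 0 + 27 + 54 + 243 = 326.
This bounds M(r) := max_{|z|=r} |p(z)| from above; equality holds iff all terms c_k z^k can be made to align in phase at a single z on |z|=r.
Part (b). At z = 3 (real, on the circle |z| = r):
  p(3) = (2)·3^0 + (0)·3^1 + (3)·3^2 + (-2)·3^3 + (3)·3^4 = 218.
  |p(3)| = 218.
Check: |p(3)| = 218 ≤ 326 = M_tri(3). ✓ Equality does not hold at z = 3 (the coefficients have mixed signs, so the terms do not all align in phase there).

M_tri(3) = 326; |p(3)| = 218; equality at z=3: no.


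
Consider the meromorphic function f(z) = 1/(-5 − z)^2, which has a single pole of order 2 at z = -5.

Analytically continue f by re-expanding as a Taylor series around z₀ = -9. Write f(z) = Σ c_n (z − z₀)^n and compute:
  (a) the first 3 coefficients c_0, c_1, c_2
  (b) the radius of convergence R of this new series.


Let w = z − z₀, so z = z₀ + w.
Then -5 − z = -5 − (z₀ + w) = (-5 − z₀) − w = 4 − w.
f(z) = 1/(4 − w)^2 = (1/(4)^2) · (1 − w/(4))^{−2}.
By the binomial series (1−u)^{−2} = Σ_{n≥0} C(n+1, 1) u^n for |u|<1, with u = w/(4):
  c_n = C(n+1, 1) / (4)^(n+2).
  c_0 = 1/(4)^2 = 1/16.
  c_1 = 2/(4)^3 = 1/32.
  c_2 = 3/(4)^4 = 3/256.
The series is valid for |w/d| < 1, i.e. |z − z₀| < |d|.
Radius of convergence: R = |-5 − z₀| = |4| = 4 (distance from z₀ to the singularity z = -5).

c_0 = 1/16, c_1 = 1/32, c_2 = 3/256; R = 4.


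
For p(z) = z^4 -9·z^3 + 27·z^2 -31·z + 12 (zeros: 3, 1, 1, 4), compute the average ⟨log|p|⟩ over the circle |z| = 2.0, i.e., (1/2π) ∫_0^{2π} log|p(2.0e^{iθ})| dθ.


Zeros: 1, 1, 3, 4; r = 2.0.
Inside |z| < r: 1, 1. Outside (|z| ≥ r): 3, 4.
p(0) = 12, so log|p(0)| = log(12) = 2.4849.
Apply Jensen: I(r) = log|p(0)| + Σ_k log(r/|z_k|), summed over zeros inside |z| < r.
  log(r/|z_k|) for z_k = 1: log(2.0/1) = 0.6931
  log(r/|z_k|) for z_k = 1: log(2.0/1) = 0.6931
  Outside zeros (3, 4) contribute nothing to the Jensen sum.
Sum over inside zeros: 1.3863.
I(r) = log|p(0)| + (inside sum) = 2.4849 + 1.3863 = 3.8712.
Note: since some zeros are outside |z| ≤ r, the simplified n·log(r) form does NOT apply — only the inside zeros contribute.

I(r) ≈ 3.8712.


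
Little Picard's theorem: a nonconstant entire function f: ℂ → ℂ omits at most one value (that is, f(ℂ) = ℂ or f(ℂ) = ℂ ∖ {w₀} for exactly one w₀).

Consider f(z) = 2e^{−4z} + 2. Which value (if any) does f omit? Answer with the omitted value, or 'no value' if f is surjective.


Little Picard bounds the complement of f(ℂ) to at most one point.
e^{−4z} is never zero on ℂ, so 2·e^{−4z} takes every value in ℂ ∖ {0}. Adding 2 shifts the range to ℂ ∖ {2}. Thus f omits exactly the value 2.

Omitted value: 2.


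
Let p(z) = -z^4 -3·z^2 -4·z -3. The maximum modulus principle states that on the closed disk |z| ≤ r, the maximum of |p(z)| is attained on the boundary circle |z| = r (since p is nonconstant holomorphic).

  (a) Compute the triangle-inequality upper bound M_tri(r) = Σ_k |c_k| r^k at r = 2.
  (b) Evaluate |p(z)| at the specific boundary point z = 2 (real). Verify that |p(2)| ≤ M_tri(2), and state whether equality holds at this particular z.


Coefficients: c_0 = -3, c_1 = -4, c_2 = -3, c_3 = 0, c_4 = -1. Radius r = 2.
Part (a). Triangle bound: M_tri(r) = Σ_k |c_k| r^k
  = |-3|·2^0 + |-4|·2^1 + |-3|·2^2 + |0|·2^3 + |-1|·2^4
  = 3 + 8 + 12 + 0 + 16 = 39.
This bounds M(r) := max_{|z|=r} |p(z)| from above; equality holds iff all terms c_k z^k can be made to align in phase at a single z on |z|=r.
Part (b). At z = 2 (real, on the circle |z| = r):
  p(2) = (-3)·2^0 + (-4)·2^1 + (-3)·2^2 + (0)·2^3 + (-1)·2^4 = -39.
  |p(2)| = 39.
Since all nonzero coefficients share the same sign, |p(2)| = 39 = M_tri(2); the triangle bound is attained at z = 2, so in fact M(r) = 39.

M_tri(2) = 39; |p(2)| = 39; equality at z=2: yes.


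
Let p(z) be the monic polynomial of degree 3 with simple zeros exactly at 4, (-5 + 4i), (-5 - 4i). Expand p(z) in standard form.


The polynomial is p(z) = ∏_{α ∈ S} (z − α), where S = {4, (-5 + 4i), (-5 - 4i)}.
Expanding the product yields: p(z) = z^3 + 6·z^2 + z -164.
Note conjugate pairs combine to real quadratics: (z − (-5+4i))(z − (-5−4i)) = z² + 10z + 41.
The resulting polynomial has degree 3 and real coefficients as required.

p(z) = z^3 + 6·z^2 + z -164.


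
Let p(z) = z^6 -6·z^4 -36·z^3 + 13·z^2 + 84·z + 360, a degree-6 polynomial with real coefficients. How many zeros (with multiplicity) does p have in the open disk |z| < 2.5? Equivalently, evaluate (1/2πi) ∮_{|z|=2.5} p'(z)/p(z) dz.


The zeros of p are: (-2 + 2i), (-2 - 2i), 3, 3, (-1 + 2i), (-1 - 2i).
Their magnitudes are: 2.828, 2.828, 3, 3, 2.236, 2.236.
Zeros with |z| < R = 2.5: (-1 + 2i), (-1 - 2i).
Count = 2.
By the argument principle, (1/2πi) ∮_{|z|=R} p'(z)/p(z) dz equals exactly this count.

Number of zeros inside |z| < 2.5: 2.


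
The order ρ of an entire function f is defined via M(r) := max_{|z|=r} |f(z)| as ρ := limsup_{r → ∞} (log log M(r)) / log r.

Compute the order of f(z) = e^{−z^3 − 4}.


|e^{−z^3 − 4}| = e^{Re(-1·z^3) + -4} ≤ e^{1|z|^3 + -4} = e^{1r^3 + -4} on |z| = r, so ρ ≤ 3. Choosing z on |z|=r so that -1·z^3 is real positive (always possible by picking arg z appropriately) gives |f(z)| = e^{1r^3 + -4}, matching the bound. The additive constant -4 does not affect log log M(r) ~ 3·log r. Hence ρ = 3.
Therefore ρ = 3.

Order ρ = 3.


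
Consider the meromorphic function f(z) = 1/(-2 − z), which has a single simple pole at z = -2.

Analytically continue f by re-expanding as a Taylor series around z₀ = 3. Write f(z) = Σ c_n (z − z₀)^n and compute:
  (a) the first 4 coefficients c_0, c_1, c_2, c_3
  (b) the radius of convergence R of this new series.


Let w = z − z₀, so z = z₀ + w.
Then -2 − z = -2 − (z₀ + w) = (-2 − z₀) − w = -5 − w.
f(z) = 1/(-5 − w) = (1/(-5)) · 1/(1 − w/(-5)) = Σ_{n≥0} w^n / (-5)^(n+1).
So c_n = 1/(-5)^(n+1):
  c_0 = 1/(-5)^1 = -1/5.
  c_1 = 1/(-5)^2 = 1/25.
  c_2 = 1/(-5)^3 = -1/125.
  c_3 = 1/(-5)^4 = 1/625.
The series is valid for |w/d| < 1, i.e. |z − z₀| < |d|.
Radius of convergence: R = |-2 − z₀| = |-5| = 5 (distance from z₀ to the singularity z = -2).

c_0 = -1/5, c_1 = 1/25, c_2 = -1/125, c_3 = 1/625; R = 5.
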